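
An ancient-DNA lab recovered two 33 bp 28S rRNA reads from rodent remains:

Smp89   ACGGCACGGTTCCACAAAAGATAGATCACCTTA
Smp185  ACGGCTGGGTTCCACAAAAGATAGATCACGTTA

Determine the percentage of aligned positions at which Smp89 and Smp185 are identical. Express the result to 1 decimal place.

Mismatches occur at site 6 (A→T), site 7 (C→G), site 30 (C→G).
30 of the 33 sites match, so the percent identity is 30/33 × 100 = 90.9%.

90.9%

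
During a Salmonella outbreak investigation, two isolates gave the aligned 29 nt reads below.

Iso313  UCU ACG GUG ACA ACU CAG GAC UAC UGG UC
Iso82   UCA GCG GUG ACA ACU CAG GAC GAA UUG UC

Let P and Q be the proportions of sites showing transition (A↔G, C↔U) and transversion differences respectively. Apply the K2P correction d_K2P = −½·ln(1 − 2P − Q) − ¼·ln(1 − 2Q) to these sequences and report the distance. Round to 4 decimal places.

Mismatches occur at site 3 (U→A, transversion), site 4 (A→G, transition), site 22 (U→G, transversion), site 24 (C→A, transversion), site 26 (G→U, transversion).
Of the 5 differences, 1 transition and 4 transversions over 29 sites: P = 1/29 = 0.034483, Q = 4/29 = 0.137931.
d = −0.5·ln(0.793103) − 0.25·ln(0.724138) = −0.5·(-0.231802) − 0.25·(-0.322773) = 0.1966.

0.1966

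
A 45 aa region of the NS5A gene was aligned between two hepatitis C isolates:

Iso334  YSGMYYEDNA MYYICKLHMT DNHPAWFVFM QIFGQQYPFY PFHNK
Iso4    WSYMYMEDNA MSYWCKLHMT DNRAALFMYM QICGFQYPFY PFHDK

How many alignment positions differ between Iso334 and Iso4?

13

Differing sites — 1:Y/W; 3:G/Y; 6:Y/M; 12:Y/S; 14:I/W; 23:H/R; 24:P/A; 26:W/L; 28:V/M; 29:F/Y; 33:F/C; 35:Q/F; 44:N/D.
That gives 13 mismatches out of 45 aligned sites, so the Hamming distance is 13.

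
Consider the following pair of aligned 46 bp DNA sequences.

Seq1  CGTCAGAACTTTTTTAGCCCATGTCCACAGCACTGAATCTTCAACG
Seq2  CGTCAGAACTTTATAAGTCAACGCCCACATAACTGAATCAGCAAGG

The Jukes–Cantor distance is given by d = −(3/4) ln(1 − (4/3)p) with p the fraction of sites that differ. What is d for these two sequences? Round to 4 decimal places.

0.2880

The sequences differ at positions 13 (T/A), 15 (T/A), 18 (C/T), 20 (C/A), 22 (T/C), 24 (T/C), 30 (G/T), 31 (C/A), 40 (T/A), 41 (T/G), 45 (C/G).
p = 11/46 = 0.239130.
d = −0.75 · ln(1 − (4/3)·0.239130) = −0.75 · ln(0.681160) = −0.75 · (-0.383958) = 0.2880.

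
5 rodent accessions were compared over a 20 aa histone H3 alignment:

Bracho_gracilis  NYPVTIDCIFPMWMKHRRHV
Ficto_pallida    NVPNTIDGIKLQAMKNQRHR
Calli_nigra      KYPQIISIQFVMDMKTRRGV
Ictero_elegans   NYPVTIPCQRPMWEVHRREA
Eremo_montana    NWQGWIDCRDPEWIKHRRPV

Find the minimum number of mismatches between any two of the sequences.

Pairwise Hamming distances:
  Bracho_gracilis vs Ficto_pallida: 10
  Bracho_gracilis vs Calli_nigra: 10
  Bracho_gracilis vs Ictero_elegans: 7
  Bracho_gracilis vs Eremo_montana: 9
  Ficto_pallida vs Calli_nigra: 15
  Ficto_pallida vs Ictero_elegans: 15
  Ficto_pallida vs Eremo_montana: 15
  Calli_nigra vs Ictero_elegans: 13
  Calli_nigra vs Eremo_montana: 15
  Ictero_elegans vs Eremo_montana: 12
The smallest is 7, between Bracho_gracilis and Ictero_elegans.

7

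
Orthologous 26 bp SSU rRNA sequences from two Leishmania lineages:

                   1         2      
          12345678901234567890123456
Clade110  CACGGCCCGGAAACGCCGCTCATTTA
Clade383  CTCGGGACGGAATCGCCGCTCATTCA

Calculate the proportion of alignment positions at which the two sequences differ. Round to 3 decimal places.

Mismatches occur at site 2 (A↔T), site 6 (C↔G), site 7 (C↔A), site 13 (A↔T), site 25 (T↔C).
There are 5 differences over 26 sites, so p = 5/26 = 0.192.

0.192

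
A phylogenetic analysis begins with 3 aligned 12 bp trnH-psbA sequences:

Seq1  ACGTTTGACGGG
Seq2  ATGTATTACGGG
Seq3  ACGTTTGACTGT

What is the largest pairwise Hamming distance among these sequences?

Pairwise Hamming distances:
  Seq1 vs Seq2: 3
  Seq1 vs Seq3: 2
  Seq2 vs Seq3: 5
The largest is 5, between Seq2 and Seq3.

5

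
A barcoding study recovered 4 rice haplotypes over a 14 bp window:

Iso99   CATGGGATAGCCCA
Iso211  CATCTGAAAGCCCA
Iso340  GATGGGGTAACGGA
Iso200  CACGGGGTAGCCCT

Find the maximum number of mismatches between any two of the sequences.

8

Pairwise Hamming distances:
  Iso99 vs Iso211: 3
  Iso99 vs Iso340: 5
  Iso99 vs Iso200: 3
  Iso211 vs Iso340: 8
  Iso211 vs Iso200: 6
  Iso340 vs Iso200: 6
The largest is 8, between Iso211 and Iso340.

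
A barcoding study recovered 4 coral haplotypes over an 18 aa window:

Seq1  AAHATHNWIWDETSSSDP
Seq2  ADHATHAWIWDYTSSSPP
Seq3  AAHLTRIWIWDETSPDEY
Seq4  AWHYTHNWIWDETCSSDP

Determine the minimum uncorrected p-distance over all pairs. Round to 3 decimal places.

Pairwise Hamming distances:
  Seq1 vs Seq2: 4
  Seq1 vs Seq3: 7
  Seq1 vs Seq4: 3
  Seq2 vs Seq3: 9
  Seq2 vs Seq4: 6
  Seq3 vs Seq4: 9
The smallest is 3 mismatches, between Seq1 and Seq4; p = 3/18 = 0.167.

0.167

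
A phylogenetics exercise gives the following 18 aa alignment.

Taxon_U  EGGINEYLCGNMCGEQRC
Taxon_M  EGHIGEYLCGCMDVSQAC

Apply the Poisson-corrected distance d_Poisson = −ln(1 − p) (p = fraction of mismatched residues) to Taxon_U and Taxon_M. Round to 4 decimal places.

Differing sites — 3:G/H; 5:N/G; 11:N/C; 13:C/D; 14:G/V; 15:E/S; 17:R/A.
p = 7/18 = 0.388889.
d = −ln(1 − 0.388889) = −ln(0.611111) = 0.4925.

0.4925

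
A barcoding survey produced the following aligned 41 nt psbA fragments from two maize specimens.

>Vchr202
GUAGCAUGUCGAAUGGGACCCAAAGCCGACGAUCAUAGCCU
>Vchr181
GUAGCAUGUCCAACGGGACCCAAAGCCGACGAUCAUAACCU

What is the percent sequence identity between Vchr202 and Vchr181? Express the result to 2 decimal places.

Mismatches occur at site 11 (G→C), site 14 (U→C), site 38 (G→A).
38 of the 41 sites match, so the percent identity is 38/41 × 100 = 92.68%.

92.68%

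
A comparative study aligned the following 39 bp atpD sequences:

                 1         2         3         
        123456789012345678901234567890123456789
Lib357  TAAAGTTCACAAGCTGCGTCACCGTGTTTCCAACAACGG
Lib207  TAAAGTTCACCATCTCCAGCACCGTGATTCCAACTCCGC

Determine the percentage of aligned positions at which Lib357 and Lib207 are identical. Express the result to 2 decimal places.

76.92%

Mismatches occur at site 11 (A→C), site 13 (G→T), site 16 (G→C), site 18 (G→A), site 19 (T→G), site 27 (T→A), site 35 (A→T), site 36 (A→C), site 39 (G→C).
30 of the 39 sites match, so the percent identity is 30/39 × 100 = 76.92%.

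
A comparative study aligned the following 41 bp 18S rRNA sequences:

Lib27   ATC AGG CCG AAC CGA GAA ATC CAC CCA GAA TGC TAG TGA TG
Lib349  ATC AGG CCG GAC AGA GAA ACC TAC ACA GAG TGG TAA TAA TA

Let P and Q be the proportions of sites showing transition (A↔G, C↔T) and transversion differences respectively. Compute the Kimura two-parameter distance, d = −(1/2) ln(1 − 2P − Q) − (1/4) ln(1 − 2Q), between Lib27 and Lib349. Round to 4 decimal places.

Differing sites — 10:A/G (Ti); 13:C/A (Tv); 20:T/C (Ti); 22:C/T (Ti); 25:C/A (Tv); 30:A/G (Ti); 33:C/G (Tv); 36:G/A (Ti); 38:G/A (Ti); 41:G/A (Ti).
Of the 10 differences, 7 transitions and 3 transversions over 41 sites: P = 7/41 = 0.170732, Q = 3/41 = 0.073171.
d = −0.5·ln(0.585365) − 0.25·ln(0.853658) = −0.5·(-0.535520) − 0.25·(-0.158225) = 0.3073.

0.3073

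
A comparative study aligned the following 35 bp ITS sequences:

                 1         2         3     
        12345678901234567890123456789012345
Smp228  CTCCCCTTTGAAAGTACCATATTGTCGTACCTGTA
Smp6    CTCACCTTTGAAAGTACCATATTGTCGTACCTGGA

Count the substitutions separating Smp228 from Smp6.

The sequences differ at positions 4 (C/A), 34 (T/G).
That gives 2 mismatches out of 35 aligned sites, so the Hamming distance is 2.

2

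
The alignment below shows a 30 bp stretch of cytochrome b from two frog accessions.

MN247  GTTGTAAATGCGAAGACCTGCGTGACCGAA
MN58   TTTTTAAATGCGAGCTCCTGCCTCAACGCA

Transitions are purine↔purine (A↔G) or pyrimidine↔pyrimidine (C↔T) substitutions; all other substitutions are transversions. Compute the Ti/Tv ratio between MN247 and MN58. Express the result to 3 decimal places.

0.125

Differing sites — 1:G/T (Tv); 4:G/T (Tv); 14:A/G (Ti); 15:G/C (Tv); 16:A/T (Tv); 22:G/C (Tv); 24:G/C (Tv); 26:C/A (Tv); 29:A/C (Tv).
Of the 9 differences, 1 transition and 8 transversions, so Ti/Tv = 1/8 = 0.125.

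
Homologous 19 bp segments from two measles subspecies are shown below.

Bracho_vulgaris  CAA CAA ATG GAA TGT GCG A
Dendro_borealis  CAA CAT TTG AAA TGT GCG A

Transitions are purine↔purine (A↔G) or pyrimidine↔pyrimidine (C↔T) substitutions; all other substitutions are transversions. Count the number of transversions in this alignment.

2

Mismatches occur at site 6 (A↔T, transversion), site 7 (A↔T, transversion), site 10 (G↔A, transition).
Of the 3 differences, 1 transition and 2 transversions, so the answer is 2.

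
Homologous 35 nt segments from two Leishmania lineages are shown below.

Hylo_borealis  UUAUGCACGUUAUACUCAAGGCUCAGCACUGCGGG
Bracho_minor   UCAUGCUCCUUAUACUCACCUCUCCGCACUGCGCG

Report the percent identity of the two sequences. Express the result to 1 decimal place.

77.1%

Differing sites — 2:U/C; 7:A/U; 9:G/C; 19:A/C; 20:G/C; 21:G/U; 25:A/C; 34:G/C.
27 of the 35 sites match, so the percent identity is 27/35 × 100 = 77.1%.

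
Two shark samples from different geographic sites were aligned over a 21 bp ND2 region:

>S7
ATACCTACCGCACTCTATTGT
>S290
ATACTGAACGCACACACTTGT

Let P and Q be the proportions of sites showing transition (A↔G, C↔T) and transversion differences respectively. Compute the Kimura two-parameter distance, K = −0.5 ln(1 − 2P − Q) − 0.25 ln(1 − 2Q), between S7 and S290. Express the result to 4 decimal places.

The sequences differ at positions 5 (C/T, transition), 6 (T/G, transversion), 8 (C/A, transversion), 14 (T/A, transversion), 16 (T/A, transversion), 17 (A/C, transversion).
Of the 6 differences, 1 transition and 5 transversions over 21 sites: P = 1/21 = 0.047619, Q = 5/21 = 0.238095.
d = −0.5·ln(0.666667) − 0.25·ln(0.523810) = −0.5·(-0.405465) − 0.25·(-0.646626) = 0.3644.

0.3644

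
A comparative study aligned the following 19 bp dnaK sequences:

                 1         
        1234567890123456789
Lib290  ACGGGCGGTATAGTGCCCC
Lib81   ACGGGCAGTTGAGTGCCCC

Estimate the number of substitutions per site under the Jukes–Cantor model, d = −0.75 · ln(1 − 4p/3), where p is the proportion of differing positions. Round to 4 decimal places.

0.1773

The sequences differ at positions 7 (G/A), 10 (A/T), 11 (T/G).
p = 3/19 = 0.157895.
d = −0.75 · ln(1 − (4/3)·0.157895) = −0.75 · ln(0.789473) = −0.75 · (-0.236390) = 0.1773.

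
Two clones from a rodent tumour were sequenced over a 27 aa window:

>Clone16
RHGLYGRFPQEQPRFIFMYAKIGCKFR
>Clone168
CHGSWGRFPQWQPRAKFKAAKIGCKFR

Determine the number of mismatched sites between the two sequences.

Differing sites — 1:R/C; 4:L/S; 5:Y/W; 11:E/W; 15:F/A; 16:I/K; 18:M/K; 19:Y/A.
That gives 8 mismatches out of 27 aligned sites, so the Hamming distance is 8.

8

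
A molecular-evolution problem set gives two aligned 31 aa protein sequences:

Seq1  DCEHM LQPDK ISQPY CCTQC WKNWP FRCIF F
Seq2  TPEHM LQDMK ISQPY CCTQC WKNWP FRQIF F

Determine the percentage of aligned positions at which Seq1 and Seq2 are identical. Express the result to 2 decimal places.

83.87%

Mismatches occur at site 1 (D/T), site 2 (C/P), site 8 (P/D), site 9 (D/M), site 28 (C/Q).
26 of the 31 sites match, so the percent identity is 26/31 × 100 = 83.87%.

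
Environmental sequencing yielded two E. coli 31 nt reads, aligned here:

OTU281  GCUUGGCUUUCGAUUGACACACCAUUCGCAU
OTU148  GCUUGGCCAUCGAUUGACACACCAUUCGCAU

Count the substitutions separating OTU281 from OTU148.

2

Differing sites — 8:U/C; 9:U/A.
That gives 2 mismatches out of 31 aligned sites, so the Hamming distance is 2.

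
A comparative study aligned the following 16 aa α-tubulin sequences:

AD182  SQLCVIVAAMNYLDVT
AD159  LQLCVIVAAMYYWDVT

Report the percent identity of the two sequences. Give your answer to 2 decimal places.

Mismatches occur at site 1 (S↔L), site 11 (N↔Y), site 13 (L↔W).
13 of the 16 sites match, so the percent identity is 13/16 × 100 = 81.25%.

81.25%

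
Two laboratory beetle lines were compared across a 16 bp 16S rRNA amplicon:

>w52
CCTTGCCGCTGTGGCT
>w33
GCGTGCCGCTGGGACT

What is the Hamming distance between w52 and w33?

Mismatches occur at site 1 (C→G), site 3 (T→G), site 12 (T→G), site 14 (G→A).
That gives 4 mismatches out of 16 aligned sites, so the Hamming distance is 4.

4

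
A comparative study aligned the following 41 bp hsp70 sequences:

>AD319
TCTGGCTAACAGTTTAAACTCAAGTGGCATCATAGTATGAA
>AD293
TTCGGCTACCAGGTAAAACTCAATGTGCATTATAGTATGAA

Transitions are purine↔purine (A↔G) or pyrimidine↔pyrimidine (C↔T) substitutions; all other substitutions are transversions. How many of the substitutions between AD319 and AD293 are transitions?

3

The sequences differ at positions 2 (C/T, transition), 3 (T/C, transition), 9 (A/C, transversion), 13 (T/G, transversion), 15 (T/A, transversion), 24 (G/T, transversion), 25 (T/G, transversion), 26 (G/T, transversion), 31 (C/T, transition).
Of the 9 differences, 3 transitions and 6 transversions, so the answer is 3.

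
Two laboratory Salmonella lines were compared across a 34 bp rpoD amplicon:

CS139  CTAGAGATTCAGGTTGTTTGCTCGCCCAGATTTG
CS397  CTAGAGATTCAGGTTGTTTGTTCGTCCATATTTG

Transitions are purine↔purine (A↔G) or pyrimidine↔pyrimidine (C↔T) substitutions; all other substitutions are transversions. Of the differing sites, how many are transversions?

Mismatches occur at site 21 (C/T, transition), site 25 (C/T, transition), site 29 (G/T, transversion).
Of the 3 differences, 2 transitions and 1 transversion, so the answer is 1.

1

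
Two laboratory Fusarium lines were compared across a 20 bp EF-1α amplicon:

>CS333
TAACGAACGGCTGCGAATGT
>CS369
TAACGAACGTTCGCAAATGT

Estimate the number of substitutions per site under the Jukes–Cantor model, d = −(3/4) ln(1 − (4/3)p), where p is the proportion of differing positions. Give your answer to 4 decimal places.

The sequences differ at positions 10 (G/T), 11 (C/T), 12 (T/C), 15 (G/A).
p = 4/20 = 0.200000.
d = −0.75 · ln(1 − (4/3)·0.200000) = −0.75 · ln(0.733333) = −0.75 · (-0.310155) = 0.2326.

0.2326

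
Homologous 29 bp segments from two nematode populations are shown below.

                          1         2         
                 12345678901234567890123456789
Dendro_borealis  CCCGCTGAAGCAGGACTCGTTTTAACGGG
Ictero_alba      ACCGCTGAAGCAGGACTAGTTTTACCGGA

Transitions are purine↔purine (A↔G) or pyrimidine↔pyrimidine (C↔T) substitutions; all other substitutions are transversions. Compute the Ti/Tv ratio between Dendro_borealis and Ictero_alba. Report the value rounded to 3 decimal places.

Differing sites — 1:C/A (Tv); 18:C/A (Tv); 25:A/C (Tv); 29:G/A (Ti).
Of the 4 differences, 1 transition and 3 transversions, so Ti/Tv = 1/3 = 0.333.

0.333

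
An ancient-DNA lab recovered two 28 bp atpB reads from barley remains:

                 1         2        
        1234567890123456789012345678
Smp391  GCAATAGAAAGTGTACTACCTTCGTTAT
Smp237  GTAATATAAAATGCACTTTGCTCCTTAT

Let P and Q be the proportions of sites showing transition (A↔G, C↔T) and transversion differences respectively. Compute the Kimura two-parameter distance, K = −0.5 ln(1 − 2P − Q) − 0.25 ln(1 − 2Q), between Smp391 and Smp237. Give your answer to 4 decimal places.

Mismatches occur at site 2 (C↔T, transition), site 7 (G↔T, transversion), site 11 (G↔A, transition), site 14 (T↔C, transition), site 18 (A↔T, transversion), site 19 (C↔T, transition), site 20 (C↔G, transversion), site 21 (T↔C, transition), site 24 (G↔C, transversion).
Of the 9 differences, 5 transitions and 4 transversions over 28 sites: P = 5/28 = 0.178571, Q = 4/28 = 0.142857.
d = −0.5·ln(0.500001) − 0.25·ln(0.714286) = −0.5·(-0.693145) − 0.25·(-0.336472) = 0.4307.

0.4307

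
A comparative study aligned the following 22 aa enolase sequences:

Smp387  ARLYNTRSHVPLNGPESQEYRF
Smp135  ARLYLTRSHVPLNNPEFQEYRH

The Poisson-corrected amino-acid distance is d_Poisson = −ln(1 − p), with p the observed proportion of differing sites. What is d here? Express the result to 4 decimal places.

0.2007

The sequences differ at positions 5 (N/L), 14 (G/N), 17 (S/F), 22 (F/H).
p = 4/22 = 0.181818.
d = −ln(1 − 0.181818) = −ln(0.818182) = 0.2007.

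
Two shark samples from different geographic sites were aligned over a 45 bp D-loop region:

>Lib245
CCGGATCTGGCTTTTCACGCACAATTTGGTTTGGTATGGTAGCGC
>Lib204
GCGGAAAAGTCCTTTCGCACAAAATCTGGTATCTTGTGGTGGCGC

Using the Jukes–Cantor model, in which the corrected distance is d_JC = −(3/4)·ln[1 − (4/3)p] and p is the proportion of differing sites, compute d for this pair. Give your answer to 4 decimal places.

The sequences differ at positions 1 (C/G), 6 (T/A), 7 (C/A), 8 (T/A), 10 (G/T), 12 (T/C), 17 (A/G), 19 (G/A), 22 (C/A), 26 (T/C), 31 (T/A), 33 (G/C), 34 (G/T), 36 (A/G), 41 (A/G).
p = 15/45 = 0.333333.
d = −0.75 · ln(1 − (4/3)·0.333333) = −0.75 · ln(0.555556) = −0.75 · (-0.587786) = 0.4408.

0.4408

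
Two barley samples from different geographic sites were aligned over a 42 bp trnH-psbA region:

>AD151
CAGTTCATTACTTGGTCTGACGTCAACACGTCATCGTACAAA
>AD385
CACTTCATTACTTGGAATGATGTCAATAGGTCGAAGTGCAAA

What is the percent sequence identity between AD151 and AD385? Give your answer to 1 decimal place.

Mismatches occur at site 3 (G↔C), site 16 (T↔A), site 17 (C↔A), site 21 (C↔T), site 27 (C↔T), site 29 (C↔G), site 33 (A↔G), site 34 (T↔A), site 35 (C↔A), site 38 (A↔G).
32 of the 42 sites match, so the percent identity is 32/42 × 100 = 76.2%.

76.2%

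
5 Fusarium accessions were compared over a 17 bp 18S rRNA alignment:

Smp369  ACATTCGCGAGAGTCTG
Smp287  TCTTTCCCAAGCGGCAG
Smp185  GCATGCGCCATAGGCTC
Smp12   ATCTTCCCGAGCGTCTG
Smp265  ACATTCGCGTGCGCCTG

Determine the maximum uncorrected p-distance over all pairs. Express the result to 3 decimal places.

0.588

Pairwise Hamming distances:
  Smp369 vs Smp287: 7
  Smp369 vs Smp185: 6
  Smp369 vs Smp12: 4
  Smp369 vs Smp265: 3
  Smp287 vs Smp185: 9
  Smp287 vs Smp12: 6
  Smp287 vs Smp265: 7
  Smp185 vs Smp12: 10
  Smp185 vs Smp265: 8
  Smp12 vs Smp265: 5
The largest is 10 mismatches, between Smp185 and Smp12; p = 10/17 = 0.588.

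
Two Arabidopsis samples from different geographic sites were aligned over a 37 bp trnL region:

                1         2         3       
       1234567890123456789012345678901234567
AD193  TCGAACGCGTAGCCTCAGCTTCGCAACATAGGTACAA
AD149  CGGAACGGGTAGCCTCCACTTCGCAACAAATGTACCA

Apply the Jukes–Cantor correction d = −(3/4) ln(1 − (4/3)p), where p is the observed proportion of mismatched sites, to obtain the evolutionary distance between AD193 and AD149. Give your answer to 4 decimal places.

0.2551

Differing sites — 1:T/C; 2:C/G; 8:C/G; 17:A/C; 18:G/A; 29:T/A; 31:G/T; 36:A/C.
p = 8/37 = 0.216216.
d = −0.75 · ln(1 − (4/3)·0.216216) = −0.75 · ln(0.711712) = −0.75 · (-0.340082) = 0.2551.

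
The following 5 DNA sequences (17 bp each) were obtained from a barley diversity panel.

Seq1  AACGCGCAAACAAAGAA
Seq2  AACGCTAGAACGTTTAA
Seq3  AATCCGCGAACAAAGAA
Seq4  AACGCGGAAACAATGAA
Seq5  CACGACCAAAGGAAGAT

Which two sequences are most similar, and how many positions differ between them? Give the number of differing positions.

2

Pairwise Hamming distances:
  Seq1 vs Seq2: 7
  Seq1 vs Seq3: 3
  Seq1 vs Seq4: 2
  Seq1 vs Seq5: 6
  Seq2 vs Seq3: 8
  Seq2 vs Seq4: 6
  Seq2 vs Seq5: 10
  Seq3 vs Seq4: 5
  Seq3 vs Seq5: 9
  Seq4 vs Seq5: 8
The smallest is 2, between Seq1 and Seq4.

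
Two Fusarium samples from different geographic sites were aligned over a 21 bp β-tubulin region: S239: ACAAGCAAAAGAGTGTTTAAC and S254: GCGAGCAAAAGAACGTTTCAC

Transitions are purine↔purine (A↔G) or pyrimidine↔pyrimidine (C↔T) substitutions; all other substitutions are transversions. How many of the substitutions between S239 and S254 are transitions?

4

The sequences differ at positions 1 (A/G, transition), 3 (A/G, transition), 13 (G/A, transition), 14 (T/C, transition), 19 (A/C, transversion).
Of the 5 differences, 4 transitions and 1 transversion, so the answer is 4.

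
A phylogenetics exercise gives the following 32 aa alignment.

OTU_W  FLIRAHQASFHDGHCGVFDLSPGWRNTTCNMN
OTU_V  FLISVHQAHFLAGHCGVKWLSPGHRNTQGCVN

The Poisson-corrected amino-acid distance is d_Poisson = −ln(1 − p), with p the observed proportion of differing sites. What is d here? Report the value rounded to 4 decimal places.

0.4700

The sequences differ at positions 4 (R/S), 5 (A/V), 9 (S/H), 11 (H/L), 12 (D/A), 18 (F/K), 19 (D/W), 24 (W/H), 28 (T/Q), 29 (C/G), 30 (N/C), 31 (M/V).
p = 12/32 = 0.375000.
d = −ln(1 − 0.375000) = −ln(0.625000) = 0.4700.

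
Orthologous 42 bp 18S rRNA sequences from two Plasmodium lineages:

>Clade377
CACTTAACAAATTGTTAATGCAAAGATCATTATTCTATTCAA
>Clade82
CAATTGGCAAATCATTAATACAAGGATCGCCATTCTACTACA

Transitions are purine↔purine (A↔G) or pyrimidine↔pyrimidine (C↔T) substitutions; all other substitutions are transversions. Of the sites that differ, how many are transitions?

10

The sequences differ at positions 3 (C/A, transversion), 6 (A/G, transition), 7 (A/G, transition), 13 (T/C, transition), 14 (G/A, transition), 20 (G/A, transition), 24 (A/G, transition), 29 (A/G, transition), 30 (T/C, transition), 31 (T/C, transition), 38 (T/C, transition), 40 (C/A, transversion), 41 (A/C, transversion).
Of the 13 differences, 10 transitions and 3 transversions, so the answer is 10.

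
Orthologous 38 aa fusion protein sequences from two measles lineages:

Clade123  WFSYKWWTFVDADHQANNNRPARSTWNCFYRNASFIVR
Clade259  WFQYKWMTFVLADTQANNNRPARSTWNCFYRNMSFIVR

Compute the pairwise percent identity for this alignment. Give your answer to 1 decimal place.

86.8%

Differing sites — 3:S/Q; 7:W/M; 11:D/L; 14:H/T; 33:A/M.
33 of the 38 sites match, so the percent identity is 33/38 × 100 = 86.8%.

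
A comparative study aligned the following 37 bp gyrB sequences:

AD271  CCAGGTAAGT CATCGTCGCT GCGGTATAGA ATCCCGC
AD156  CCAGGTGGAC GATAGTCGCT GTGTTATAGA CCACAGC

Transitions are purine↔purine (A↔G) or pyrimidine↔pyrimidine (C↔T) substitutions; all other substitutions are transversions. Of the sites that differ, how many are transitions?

6

Differing sites — 7:A/G (Ti); 8:A/G (Ti); 9:G/A (Ti); 10:T/C (Ti); 11:C/G (Tv); 14:C/A (Tv); 22:C/T (Ti); 24:G/T (Tv); 31:A/C (Tv); 32:T/C (Ti); 33:C/A (Tv); 35:C/A (Tv).
Of the 12 differences, 6 transitions and 6 transversions, so the answer is 6.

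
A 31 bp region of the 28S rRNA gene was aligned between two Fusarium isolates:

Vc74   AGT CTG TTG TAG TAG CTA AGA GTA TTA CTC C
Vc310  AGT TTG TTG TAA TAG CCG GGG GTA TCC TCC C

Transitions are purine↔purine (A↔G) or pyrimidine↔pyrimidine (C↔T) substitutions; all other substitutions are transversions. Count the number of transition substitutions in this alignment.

9

The sequences differ at positions 4 (C/T, transition), 12 (G/A, transition), 17 (T/C, transition), 18 (A/G, transition), 19 (A/G, transition), 21 (A/G, transition), 26 (T/C, transition), 27 (A/C, transversion), 28 (C/T, transition), 29 (T/C, transition).
Of the 10 differences, 9 transitions and 1 transversion, so the answer is 9.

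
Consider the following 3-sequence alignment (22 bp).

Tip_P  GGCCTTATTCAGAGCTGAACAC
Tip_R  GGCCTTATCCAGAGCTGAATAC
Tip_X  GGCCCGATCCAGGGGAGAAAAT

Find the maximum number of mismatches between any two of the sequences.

8

Pairwise Hamming distances:
  Tip_P vs Tip_R: 2
  Tip_P vs Tip_X: 8
  Tip_R vs Tip_X: 7
The largest is 8, between Tip_P and Tip_X.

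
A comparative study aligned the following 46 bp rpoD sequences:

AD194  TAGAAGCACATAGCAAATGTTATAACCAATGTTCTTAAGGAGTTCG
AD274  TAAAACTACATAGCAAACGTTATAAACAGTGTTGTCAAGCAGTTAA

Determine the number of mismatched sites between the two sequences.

Differing sites — 3:G/A; 6:G/C; 7:C/T; 18:T/C; 26:C/A; 29:A/G; 34:C/G; 36:T/C; 40:G/C; 45:C/A; 46:G/A.
That gives 11 mismatches out of 46 aligned sites, so the Hamming distance is 11.

11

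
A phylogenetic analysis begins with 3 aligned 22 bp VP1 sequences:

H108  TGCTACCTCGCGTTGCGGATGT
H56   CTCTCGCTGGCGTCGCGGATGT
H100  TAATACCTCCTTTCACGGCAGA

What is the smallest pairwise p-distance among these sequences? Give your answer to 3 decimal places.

Pairwise Hamming distances:
  H108 vs H56: 6
  H108 vs H100: 10
  H56 vs H100: 13
The smallest is 6 mismatches, between H108 and H56; p = 6/22 = 0.273.

0.273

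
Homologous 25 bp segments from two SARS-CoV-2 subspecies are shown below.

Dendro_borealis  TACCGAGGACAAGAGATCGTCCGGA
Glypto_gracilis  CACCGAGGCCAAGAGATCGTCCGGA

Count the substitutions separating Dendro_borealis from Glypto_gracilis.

Mismatches occur at site 1 (T→C), site 9 (A→C).
That gives 2 mismatches out of 25 aligned sites, so the Hamming distance is 2.

2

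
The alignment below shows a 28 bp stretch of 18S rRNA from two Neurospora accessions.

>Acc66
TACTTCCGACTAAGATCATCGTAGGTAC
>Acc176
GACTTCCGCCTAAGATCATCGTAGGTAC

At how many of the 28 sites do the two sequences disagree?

2

The sequences differ at positions 1 (T/G), 9 (A/C).
That gives 2 mismatches out of 28 aligned sites, so the Hamming distance is 2.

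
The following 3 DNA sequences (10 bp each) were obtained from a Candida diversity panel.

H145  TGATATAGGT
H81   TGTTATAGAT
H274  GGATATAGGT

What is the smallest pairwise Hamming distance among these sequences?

1

Pairwise Hamming distances:
  H145 vs H81: 2
  H145 vs H274: 1
  H81 vs H274: 3
The smallest is 1, between H145 and H274.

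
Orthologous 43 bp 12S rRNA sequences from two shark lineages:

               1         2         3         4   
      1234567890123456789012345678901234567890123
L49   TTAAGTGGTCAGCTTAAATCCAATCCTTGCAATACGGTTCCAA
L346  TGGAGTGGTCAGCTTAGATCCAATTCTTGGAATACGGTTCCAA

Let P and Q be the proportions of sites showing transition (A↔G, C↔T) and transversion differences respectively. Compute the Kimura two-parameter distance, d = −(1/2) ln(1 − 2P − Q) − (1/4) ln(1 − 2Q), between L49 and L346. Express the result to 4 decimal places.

Mismatches occur at site 2 (T↔G, transversion), site 3 (A↔G, transition), site 17 (A↔G, transition), site 25 (C↔T, transition), site 30 (C↔G, transversion).
Of the 5 differences, 3 transitions and 2 transversions over 43 sites: P = 3/43 = 0.069767, Q = 2/43 = 0.046512.
d = −0.5·ln(0.813954) − 0.25·ln(0.906976) = −0.5·(-0.205851) − 0.25·(-0.097639) = 0.1273.

0.1273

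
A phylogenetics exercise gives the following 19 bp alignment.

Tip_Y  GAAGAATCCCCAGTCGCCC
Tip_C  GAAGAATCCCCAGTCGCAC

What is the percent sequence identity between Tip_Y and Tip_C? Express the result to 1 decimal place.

94.7%

Differing sites — 18:C/A.
18 of the 19 sites match, so the percent identity is 18/19 × 100 = 94.7%.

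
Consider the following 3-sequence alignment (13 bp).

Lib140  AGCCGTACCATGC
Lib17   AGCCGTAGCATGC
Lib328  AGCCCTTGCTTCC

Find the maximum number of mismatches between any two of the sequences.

5

Pairwise Hamming distances:
  Lib140 vs Lib17: 1
  Lib140 vs Lib328: 5
  Lib17 vs Lib328: 4
The largest is 5, between Lib140 and Lib328.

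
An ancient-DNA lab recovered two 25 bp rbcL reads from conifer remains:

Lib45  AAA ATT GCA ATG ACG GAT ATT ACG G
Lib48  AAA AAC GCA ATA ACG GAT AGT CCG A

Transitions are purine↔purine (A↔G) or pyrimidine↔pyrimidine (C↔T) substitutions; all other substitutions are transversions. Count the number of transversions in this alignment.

Differing sites — 5:T/A (Tv); 6:T/C (Ti); 12:G/A (Ti); 20:T/G (Tv); 22:A/C (Tv); 25:G/A (Ti).
Of the 6 differences, 3 transitions and 3 transversions, so the answer is 3.

3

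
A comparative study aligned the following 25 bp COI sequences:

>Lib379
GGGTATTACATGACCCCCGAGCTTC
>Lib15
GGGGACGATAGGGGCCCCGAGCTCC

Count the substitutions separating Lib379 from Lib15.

Mismatches occur at site 4 (T→G), site 6 (T→C), site 7 (T→G), site 9 (C→T), site 11 (T→G), site 13 (A→G), site 14 (C→G), site 24 (T→C).
That gives 8 mismatches out of 25 aligned sites, so the Hamming distance is 8.

8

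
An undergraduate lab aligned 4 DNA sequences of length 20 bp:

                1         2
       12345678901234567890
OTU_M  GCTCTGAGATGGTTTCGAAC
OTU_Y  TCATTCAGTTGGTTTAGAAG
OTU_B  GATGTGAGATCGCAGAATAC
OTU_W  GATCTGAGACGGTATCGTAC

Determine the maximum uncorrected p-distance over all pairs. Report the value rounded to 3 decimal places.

0.650

Pairwise Hamming distances:
  OTU_M vs OTU_Y: 7
  OTU_M vs OTU_B: 9
  OTU_M vs OTU_W: 4
  OTU_Y vs OTU_B: 13
  OTU_Y vs OTU_W: 11
  OTU_B vs OTU_W: 7
The largest is 13 mismatches, between OTU_Y and OTU_B; p = 13/20 = 0.650.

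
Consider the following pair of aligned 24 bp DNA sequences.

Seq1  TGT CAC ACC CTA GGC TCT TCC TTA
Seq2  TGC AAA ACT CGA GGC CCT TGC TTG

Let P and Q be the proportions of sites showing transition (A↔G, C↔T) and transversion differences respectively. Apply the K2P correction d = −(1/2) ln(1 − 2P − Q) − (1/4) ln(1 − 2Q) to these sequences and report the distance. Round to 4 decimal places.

The sequences differ at positions 3 (T/C, transition), 4 (C/A, transversion), 6 (C/A, transversion), 9 (C/T, transition), 11 (T/G, transversion), 16 (T/C, transition), 20 (C/G, transversion), 24 (A/G, transition).
Of the 8 differences, 4 transitions and 4 transversions over 24 sites: P = 4/24 = 0.166667, Q = 4/24 = 0.166667.
d = −0.5·ln(0.499999) − 0.25·ln(0.666666) = −0.5·(-0.693149) − 0.25·(-0.405466) = 0.4479.

0.4479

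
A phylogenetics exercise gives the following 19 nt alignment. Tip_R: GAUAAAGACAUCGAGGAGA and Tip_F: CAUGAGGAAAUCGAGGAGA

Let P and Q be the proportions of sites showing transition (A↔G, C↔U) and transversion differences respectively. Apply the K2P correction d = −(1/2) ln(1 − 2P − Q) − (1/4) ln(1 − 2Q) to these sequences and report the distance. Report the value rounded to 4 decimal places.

0.2488

The sequences differ at positions 1 (G/C, transversion), 4 (A/G, transition), 6 (A/G, transition), 9 (C/A, transversion).
Of the 4 differences, 2 transitions and 2 transversions over 19 sites: P = 2/19 = 0.105263, Q = 2/19 = 0.105263.
d = −0.5·ln(0.684211) − 0.25·ln(0.789474) = −0.5·(-0.379489) − 0.25·(-0.236388) = 0.2488.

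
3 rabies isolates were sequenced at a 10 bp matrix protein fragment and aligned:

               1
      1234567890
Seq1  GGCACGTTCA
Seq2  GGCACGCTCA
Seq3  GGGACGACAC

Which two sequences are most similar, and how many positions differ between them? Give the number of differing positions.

Pairwise Hamming distances:
  Seq1 vs Seq2: 1
  Seq1 vs Seq3: 5
  Seq2 vs Seq3: 5
The smallest is 1, between Seq1 and Seq2.

1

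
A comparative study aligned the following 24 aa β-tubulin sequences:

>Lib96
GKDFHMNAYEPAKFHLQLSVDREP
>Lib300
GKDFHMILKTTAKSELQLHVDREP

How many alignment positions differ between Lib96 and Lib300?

8

Differing sites — 7:N/I; 8:A/L; 9:Y/K; 10:E/T; 11:P/T; 14:F/S; 15:H/E; 19:S/H.
That gives 8 mismatches out of 24 aligned sites, so the Hamming distance is 8.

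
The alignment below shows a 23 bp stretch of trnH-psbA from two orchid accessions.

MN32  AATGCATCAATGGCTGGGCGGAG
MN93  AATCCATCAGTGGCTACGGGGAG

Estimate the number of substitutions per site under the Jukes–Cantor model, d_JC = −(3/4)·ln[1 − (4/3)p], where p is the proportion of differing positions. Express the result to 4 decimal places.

Differing sites — 4:G/C; 10:A/G; 16:G/A; 17:G/C; 19:C/G.
p = 5/23 = 0.217391.
d = −0.75 · ln(1 − (4/3)·0.217391) = −0.75 · ln(0.710145) = −0.75 · (-0.342286) = 0.2567.

0.2567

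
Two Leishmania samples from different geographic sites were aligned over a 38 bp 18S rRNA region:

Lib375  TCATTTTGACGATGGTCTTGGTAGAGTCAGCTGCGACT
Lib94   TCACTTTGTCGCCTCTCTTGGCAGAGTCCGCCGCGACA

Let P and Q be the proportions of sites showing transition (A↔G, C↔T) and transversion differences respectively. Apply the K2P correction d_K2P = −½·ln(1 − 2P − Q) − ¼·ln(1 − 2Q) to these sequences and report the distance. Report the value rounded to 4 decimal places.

Mismatches occur at site 4 (T→C, transition), site 9 (A→T, transversion), site 12 (A→C, transversion), site 13 (T→C, transition), site 14 (G→T, transversion), site 15 (G→C, transversion), site 22 (T→C, transition), site 29 (A→C, transversion), site 32 (T→C, transition), site 38 (T→A, transversion).
Of the 10 differences, 4 transitions and 6 transversions over 38 sites: P = 4/38 = 0.105263, Q = 6/38 = 0.157895.
d = −0.5·ln(0.631579) − 0.25·ln(0.684210) = −0.5·(-0.459532) − 0.25·(-0.379490) = 0.3246.

0.3246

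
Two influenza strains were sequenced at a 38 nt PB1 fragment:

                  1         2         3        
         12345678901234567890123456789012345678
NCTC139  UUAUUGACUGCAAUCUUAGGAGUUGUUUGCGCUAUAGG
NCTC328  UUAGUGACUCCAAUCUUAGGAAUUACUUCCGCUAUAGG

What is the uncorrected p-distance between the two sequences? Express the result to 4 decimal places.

0.1579

Differing sites — 4:U/G; 10:G/C; 22:G/A; 25:G/A; 26:U/C; 29:G/C.
There are 6 differences over 38 sites, so p = 6/38 = 0.1579.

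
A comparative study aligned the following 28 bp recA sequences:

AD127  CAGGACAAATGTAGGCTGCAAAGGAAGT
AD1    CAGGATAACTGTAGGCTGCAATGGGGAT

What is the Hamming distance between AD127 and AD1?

The sequences differ at positions 6 (C/T), 9 (A/C), 22 (A/T), 25 (A/G), 26 (A/G), 27 (G/A).
That gives 6 mismatches out of 28 aligned sites, so the Hamming distance is 6.

6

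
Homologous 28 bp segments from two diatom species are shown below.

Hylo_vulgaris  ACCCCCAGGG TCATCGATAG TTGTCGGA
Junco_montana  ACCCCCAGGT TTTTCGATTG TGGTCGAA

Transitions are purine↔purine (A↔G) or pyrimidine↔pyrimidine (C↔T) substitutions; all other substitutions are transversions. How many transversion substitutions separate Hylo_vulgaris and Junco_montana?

4

The sequences differ at positions 10 (G/T, transversion), 12 (C/T, transition), 13 (A/T, transversion), 19 (A/T, transversion), 22 (T/G, transversion), 27 (G/A, transition).
Of the 6 differences, 2 transitions and 4 transversions, so the answer is 4.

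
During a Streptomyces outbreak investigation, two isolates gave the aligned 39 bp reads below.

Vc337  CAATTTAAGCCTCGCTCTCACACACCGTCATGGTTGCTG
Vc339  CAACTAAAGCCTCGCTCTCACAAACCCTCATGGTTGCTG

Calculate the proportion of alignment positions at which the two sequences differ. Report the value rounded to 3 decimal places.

Differing sites — 4:T/C; 6:T/A; 23:C/A; 27:G/C.
There are 4 differences over 39 sites, so p = 4/39 = 0.103.

0.103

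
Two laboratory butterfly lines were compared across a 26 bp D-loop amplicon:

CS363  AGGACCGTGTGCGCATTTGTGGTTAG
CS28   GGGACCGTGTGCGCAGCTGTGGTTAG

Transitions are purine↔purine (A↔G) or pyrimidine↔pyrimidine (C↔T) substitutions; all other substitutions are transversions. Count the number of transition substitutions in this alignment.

2

The sequences differ at positions 1 (A/G, transition), 16 (T/G, transversion), 17 (T/C, transition).
Of the 3 differences, 2 transitions and 1 transversion, so the answer is 2.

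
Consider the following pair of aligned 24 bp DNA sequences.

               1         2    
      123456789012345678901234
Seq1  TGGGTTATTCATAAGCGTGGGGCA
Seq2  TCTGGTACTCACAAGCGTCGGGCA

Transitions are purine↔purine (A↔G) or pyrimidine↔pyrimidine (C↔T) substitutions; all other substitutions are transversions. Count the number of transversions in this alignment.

The sequences differ at positions 2 (G/C, transversion), 3 (G/T, transversion), 5 (T/G, transversion), 8 (T/C, transition), 12 (T/C, transition), 19 (G/C, transversion).
Of the 6 differences, 2 transitions and 4 transversions, so the answer is 4.

4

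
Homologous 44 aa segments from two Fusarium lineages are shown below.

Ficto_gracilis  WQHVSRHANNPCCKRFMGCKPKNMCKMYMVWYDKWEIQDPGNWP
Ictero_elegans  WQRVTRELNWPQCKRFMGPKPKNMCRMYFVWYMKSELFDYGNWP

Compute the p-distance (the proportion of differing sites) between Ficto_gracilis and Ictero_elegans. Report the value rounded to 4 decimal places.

Differing sites — 3:H/R; 5:S/T; 7:H/E; 8:A/L; 10:N/W; 12:C/Q; 19:C/P; 26:K/R; 29:M/F; 33:D/M; 35:W/S; 37:I/L; 38:Q/F; 40:P/Y.
There are 14 differences over 44 sites, so p = 14/44 = 0.3182.

0.3182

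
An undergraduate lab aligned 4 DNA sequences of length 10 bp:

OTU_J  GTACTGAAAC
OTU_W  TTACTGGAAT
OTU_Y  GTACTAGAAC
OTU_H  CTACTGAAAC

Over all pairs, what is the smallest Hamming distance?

1

Pairwise Hamming distances:
  OTU_J vs OTU_W: 3
  OTU_J vs OTU_Y: 2
  OTU_J vs OTU_H: 1
  OTU_W vs OTU_Y: 3
  OTU_W vs OTU_H: 3
  OTU_Y vs OTU_H: 3
The smallest is 1, between OTU_J and OTU_H.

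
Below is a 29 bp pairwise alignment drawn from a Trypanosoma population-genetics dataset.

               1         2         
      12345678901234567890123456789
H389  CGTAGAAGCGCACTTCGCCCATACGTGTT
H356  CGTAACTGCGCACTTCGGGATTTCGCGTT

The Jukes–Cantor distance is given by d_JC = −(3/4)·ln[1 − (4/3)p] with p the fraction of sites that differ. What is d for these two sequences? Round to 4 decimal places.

Mismatches occur at site 5 (G→A), site 6 (A→C), site 7 (A→T), site 18 (C→G), site 19 (C→G), site 20 (C→A), site 21 (A→T), site 23 (A→T), site 26 (T→C).
p = 9/29 = 0.310345.
d = −0.75 · ln(1 − (4/3)·0.310345) = −0.75 · ln(0.586207) = −0.75 · (-0.534082) = 0.4006.

0.4006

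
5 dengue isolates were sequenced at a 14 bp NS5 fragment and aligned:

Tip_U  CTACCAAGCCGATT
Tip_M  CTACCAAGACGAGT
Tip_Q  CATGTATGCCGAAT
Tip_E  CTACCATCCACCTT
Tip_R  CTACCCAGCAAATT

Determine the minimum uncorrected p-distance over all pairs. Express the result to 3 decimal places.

0.143

Pairwise Hamming distances:
  Tip_U vs Tip_M: 2
  Tip_U vs Tip_Q: 6
  Tip_U vs Tip_E: 5
  Tip_U vs Tip_R: 3
  Tip_M vs Tip_Q: 7
  Tip_M vs Tip_E: 7
  Tip_M vs Tip_R: 5
  Tip_Q vs Tip_E: 9
  Tip_Q vs Tip_R: 9
  Tip_E vs Tip_R: 5
The smallest is 2 mismatches, between Tip_U and Tip_M; p = 2/14 = 0.143.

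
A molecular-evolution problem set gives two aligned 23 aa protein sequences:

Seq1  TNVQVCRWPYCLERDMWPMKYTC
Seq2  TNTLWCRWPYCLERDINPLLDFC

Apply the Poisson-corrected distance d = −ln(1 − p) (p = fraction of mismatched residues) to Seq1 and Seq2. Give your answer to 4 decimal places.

Mismatches occur at site 3 (V/T), site 4 (Q/L), site 5 (V/W), site 16 (M/I), site 17 (W/N), site 19 (M/L), site 20 (K/L), site 21 (Y/D), site 22 (T/F).
p = 9/23 = 0.391304.
d = −ln(1 − 0.391304) = −ln(0.608696) = 0.4964.

0.4964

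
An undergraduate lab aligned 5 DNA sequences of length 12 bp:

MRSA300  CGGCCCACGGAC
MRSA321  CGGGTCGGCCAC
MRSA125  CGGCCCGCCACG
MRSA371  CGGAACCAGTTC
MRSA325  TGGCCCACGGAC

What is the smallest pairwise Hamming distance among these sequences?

Pairwise Hamming distances:
  MRSA300 vs MRSA321: 6
  MRSA300 vs MRSA125: 5
  MRSA300 vs MRSA371: 6
  MRSA300 vs MRSA325: 1
  MRSA321 vs MRSA125: 6
  MRSA321 vs MRSA371: 7
  MRSA321 vs MRSA325: 7
  MRSA125 vs MRSA371: 8
  MRSA125 vs MRSA325: 6
  MRSA371 vs MRSA325: 7
The smallest is 1, between MRSA300 and MRSA325.

1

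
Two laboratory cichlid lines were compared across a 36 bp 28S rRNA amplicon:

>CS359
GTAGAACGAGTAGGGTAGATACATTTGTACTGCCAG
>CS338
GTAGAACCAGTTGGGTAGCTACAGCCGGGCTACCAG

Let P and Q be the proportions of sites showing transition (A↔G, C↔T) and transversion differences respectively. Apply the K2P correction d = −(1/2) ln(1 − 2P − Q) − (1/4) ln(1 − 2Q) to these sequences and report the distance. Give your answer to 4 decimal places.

Differing sites — 8:G/C (Tv); 12:A/T (Tv); 19:A/C (Tv); 24:T/G (Tv); 25:T/C (Ti); 26:T/C (Ti); 28:T/G (Tv); 29:A/G (Ti); 32:G/A (Ti).
Of the 9 differences, 4 transitions and 5 transversions over 36 sites: P = 4/36 = 0.111111, Q = 5/36 = 0.138889.
d = −0.5·ln(0.638889) − 0.25·ln(0.722222) = −0.5·(-0.448025) − 0.25·(-0.325423) = 0.3054.

0.3054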